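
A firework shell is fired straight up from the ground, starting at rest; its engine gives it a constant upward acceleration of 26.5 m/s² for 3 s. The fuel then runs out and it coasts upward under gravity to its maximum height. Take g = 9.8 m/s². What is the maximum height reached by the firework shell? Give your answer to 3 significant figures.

Phase 1 (powered ascent): v₀ = 0 m/s, a = 26.5 m/s².
v = v₀ + at = 0 + (26.5)(3) = 79.5 m/s
Δx = v₀t + ½at² = 0·3 + 0.5·26.5·3² = 119 m

Phase 2 (coasting upward): v₀ = 79.5 m/s, a = -9.8 m/s².
v = v₀ + at → t = (0 − 79.5) / -9.8 = 8.11 s
v² = v₀² + 2aΔx → Δx = (0² − 79.5²)/(2·-9.8) = 322 m
Maximum height = 119 + 322 = 442 m

442 m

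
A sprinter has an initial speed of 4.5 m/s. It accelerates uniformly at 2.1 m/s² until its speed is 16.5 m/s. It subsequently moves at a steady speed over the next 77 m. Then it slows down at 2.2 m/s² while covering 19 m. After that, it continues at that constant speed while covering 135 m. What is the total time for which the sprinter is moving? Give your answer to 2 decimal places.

Phase 1 (accelerating): v₀ = 4.50 m/s, a = 2.1 m/s².
v = v₀ + at → t = (16.5 − 4.50) / 2.1 = 5.71 s
v² = v₀² + 2aΔx → Δx = (16.5² − 4.50²)/(2·2.1) = 60.0 m

Phase 2 (constant speed): v₀ = 16.5 m/s, a = 0 m/s².
Constant speed: t = d/v = 77/16.5 = 4.67 s

Phase 3 (decelerating): v₀ = 16.5 m/s, a = -2.2 m/s².
v² = v₀² + 2aΔx = 16.5² + 2·-2.2·19 = 189 → v = 13.7 m/s
t = (v − v₀)/a = (13.7 − 16.5)/-2.2 = 1.26 s

Phase 4 (constant speed): v₀ = 13.7 m/s, a = 0 m/s².
Constant speed: t = d/v = 135/13.7 = 9.83 s
Total time = 5.71 + 4.67 + 1.26 + 9.83 = 21.5 s

21.47 s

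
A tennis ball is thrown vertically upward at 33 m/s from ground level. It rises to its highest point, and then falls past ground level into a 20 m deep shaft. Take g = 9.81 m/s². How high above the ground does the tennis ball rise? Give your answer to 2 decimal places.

55.50 m

Phase 1 (rising): v₀ = 33.0 m/s, a = -9.81 m/s².
v = v₀ + at → t = (0 − 33.0) / -9.81 = 3.36 s
v² = v₀² + 2aΔx → Δx = (0² − 33.0²)/(2·-9.81) = 55.5 m
Maximum height = 55.5 m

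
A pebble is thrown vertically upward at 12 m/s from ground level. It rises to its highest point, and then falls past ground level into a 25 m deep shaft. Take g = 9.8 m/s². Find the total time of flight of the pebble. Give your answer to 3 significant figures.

Phase 1 (rising): v₀ = 12.0 m/s, a = -9.8 m/s².
v = v₀ + at → t = (0 − 12.0) / -9.8 = 1.22 s
v² = v₀² + 2aΔx → Δx = (0² − 12.0²)/(2·-9.8) = 7.35 m

Phase 2 (falling): v₀ = 0 m/s, a = -9.8 m/s².
Falls 32.3 m from rest: t = √(2·32.3/9.8) = 2.57 s; v = g·t = 25.2 m/s.
Total time = 1.22 + 2.57 = 3.79 s

3.79 s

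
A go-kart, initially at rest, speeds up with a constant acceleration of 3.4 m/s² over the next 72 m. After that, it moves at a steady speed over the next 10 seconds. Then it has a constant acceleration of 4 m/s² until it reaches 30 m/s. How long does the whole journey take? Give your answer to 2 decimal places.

Phase 1 (accelerating): v₀ = 0 m/s, a = 3.4 m/s².
v² = v₀² + 2aΔx = 0² + 2·3.4·72 = 490 → v = 22.1 m/s
t = (v − v₀)/a = (22.1 − 0)/3.4 = 6.51 s

Phase 2 (constant speed): v₀ = 22.1 m/s, a = 0 m/s².
v = v₀ + at = 22.1 + (0)(10) = 22.1 m/s
Δx = v₀t + ½at² = 22.1·10 + 0.5·0·10² = 221 m

Phase 3 (accelerating): v₀ = 22.1 m/s, a = 4 m/s².
v = v₀ + at → t = (30 − 22.1) / 4 = 1.97 s
v² = v₀² + 2aΔx → Δx = (30² − 22.1²)/(2·4) = 51.3 m
Total time = 6.51 + 10.0 + 1.97 = 18.5 s

18.48 s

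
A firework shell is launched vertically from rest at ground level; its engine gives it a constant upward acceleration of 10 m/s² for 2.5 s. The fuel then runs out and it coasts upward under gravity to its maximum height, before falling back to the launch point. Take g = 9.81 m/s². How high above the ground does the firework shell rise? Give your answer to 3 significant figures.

63.1 m

Phase 1 (powered ascent): v₀ = 0 m/s, a = 10 m/s².
v = v₀ + at = 0 + (10)(2.5) = 25.0 m/s
Δx = v₀t + ½at² = 0·2.5 + 0.5·10·2.5² = 31.2 m

Phase 2 (coasting upward): v₀ = 25.0 m/s, a = -9.81 m/s².
v = v₀ + at → t = (0 − 25.0) / -9.81 = 2.55 s
v² = v₀² + 2aΔx → Δx = (0² − 25.0²)/(2·-9.81) = 31.9 m
Maximum height = 31.2 + 31.9 = 63.1 m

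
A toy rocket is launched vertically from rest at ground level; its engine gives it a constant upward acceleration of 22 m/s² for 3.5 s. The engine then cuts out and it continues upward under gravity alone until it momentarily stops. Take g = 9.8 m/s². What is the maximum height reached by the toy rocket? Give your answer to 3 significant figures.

Phase 1 (powered ascent): v₀ = 0 m/s, a = 22 m/s².
v = v₀ + at = 0 + (22)(3.5) = 77.0 m/s
Δx = v₀t + ½at² = 0·3.5 + 0.5·22·3.5² = 135 m

Phase 2 (coasting upward): v₀ = 77.0 m/s, a = -9.8 m/s².
v = v₀ + at → t = (0 − 77.0) / -9.8 = 7.86 s
v² = v₀² + 2aΔx → Δx = (0² − 77.0²)/(2·-9.8) = 302 m
Maximum height = 135 + 302 = 437 m

437 m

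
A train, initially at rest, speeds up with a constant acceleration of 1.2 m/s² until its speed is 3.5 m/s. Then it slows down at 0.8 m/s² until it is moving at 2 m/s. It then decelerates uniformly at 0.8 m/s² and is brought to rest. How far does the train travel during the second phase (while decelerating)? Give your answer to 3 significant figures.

5.16 m

Phase 1 (accelerating): v₀ = 0 m/s, a = 1.2 m/s².
v = v₀ + at → t = (3.5 − 0) / 1.2 = 2.92 s
v² = v₀² + 2aΔx → Δx = (3.5² − 0²)/(2·1.2) = 5.10 m

Phase 2 (decelerating): v₀ = 3.50 m/s, a = -0.8 m/s².
v = v₀ + at → t = (2 − 3.50) / -0.8 = 1.88 s
v² = v₀² + 2aΔx → Δx = (2² − 3.50²)/(2·-0.8) = 5.16 m
Distance in phase 2 = 5.16 m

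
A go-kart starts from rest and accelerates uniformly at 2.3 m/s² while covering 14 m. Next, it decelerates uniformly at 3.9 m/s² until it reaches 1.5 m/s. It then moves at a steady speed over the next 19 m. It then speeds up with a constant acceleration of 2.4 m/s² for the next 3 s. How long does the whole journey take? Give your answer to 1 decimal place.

20.8 s

Phase 1 (accelerating): v₀ = 0 m/s, a = 2.3 m/s².
v² = v₀² + 2aΔx = 0² + 2·2.3·14 = 64.4 → v = 8.02 m/s
t = (v − v₀)/a = (8.02 − 0)/2.3 = 3.49 s

Phase 2 (decelerating): v₀ = 8.02 m/s, a = -3.9 m/s².
v = v₀ + at → t = (1.5 − 8.02) / -3.9 = 1.67 s
v² = v₀² + 2aΔx → Δx = (1.5² − 8.02²)/(2·-3.9) = 7.97 m

Phase 3 (constant speed): v₀ = 1.50 m/s, a = 0 m/s².
Constant speed: t = d/v = 19/1.50 = 12.7 s

Phase 4 (accelerating): v₀ = 1.50 m/s, a = 2.4 m/s².
v = v₀ + at = 1.50 + (2.4)(3) = 8.70 m/s
Δx = v₀t + ½at² = 1.50·3 + 0.5·2.4·3² = 15.3 m
Total time = 3.49 + 1.67 + 12.7 + 3.00 = 20.8 s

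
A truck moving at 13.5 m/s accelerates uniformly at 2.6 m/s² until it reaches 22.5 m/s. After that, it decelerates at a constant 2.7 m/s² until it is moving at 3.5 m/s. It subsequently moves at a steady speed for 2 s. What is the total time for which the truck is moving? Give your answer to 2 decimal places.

Phase 1 (accelerating): v₀ = 13.5 m/s, a = 2.6 m/s².
v = v₀ + at → t = (22.5 − 13.5) / 2.6 = 3.46 s
v² = v₀² + 2aΔx → Δx = (22.5² − 13.5²)/(2·2.6) = 62.3 m

Phase 2 (decelerating): v₀ = 22.5 m/s, a = -2.7 m/s².
v = v₀ + at → t = (3.5 − 22.5) / -2.7 = 7.04 s
v² = v₀² + 2aΔx → Δx = (3.5² − 22.5²)/(2·-2.7) = 91.5 m

Phase 3 (constant speed): v₀ = 3.50 m/s, a = 0 m/s².
v = v₀ + at = 3.50 + (0)(2) = 3.50 m/s
Δx = v₀t + ½at² = 3.50·2 + 0.5·0·2² = 7.00 m
Total time = 3.46 + 7.04 + 2.00 = 12.5 s

12.50 s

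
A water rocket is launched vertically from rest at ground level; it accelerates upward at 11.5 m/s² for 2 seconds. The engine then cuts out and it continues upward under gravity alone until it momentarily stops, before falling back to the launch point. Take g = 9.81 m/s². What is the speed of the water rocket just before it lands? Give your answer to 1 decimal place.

Phase 1 (powered ascent): v₀ = 0 m/s, a = 11.5 m/s².
v = v₀ + at = 0 + (11.5)(2) = 23.0 m/s
Δx = v₀t + ½at² = 0·2 + 0.5·11.5·2² = 23.0 m

Phase 2 (coasting upward): v₀ = 23.0 m/s, a = -9.81 m/s².
v = v₀ + at → t = (0 − 23.0) / -9.81 = 2.34 s
v² = v₀² + 2aΔx → Δx = (0² − 23.0²)/(2·-9.81) = 27.0 m

Phase 3 (free fall): v₀ = 0 m/s, a = -9.81 m/s².
Falls 50.0 m from rest: t = √(2·50.0/9.81) = 3.19 s; v = g·t = 31.3 m/s.
Impact speed = 31.3 m/s

31.3 m/s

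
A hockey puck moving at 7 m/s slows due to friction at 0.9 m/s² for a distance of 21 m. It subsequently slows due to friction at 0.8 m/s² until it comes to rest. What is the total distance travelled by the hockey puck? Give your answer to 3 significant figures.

Phase 1 (decelerating): v₀ = 7.00 m/s, a = -0.9 m/s².
v² = v₀² + 2aΔx = 7.00² + 2·-0.9·21 = 11.2 → v = 3.35 m/s
t = (v − v₀)/a = (3.35 − 7.00)/-0.9 = 4.06 s

Phase 2 (decelerating): v₀ = 3.35 m/s, a = -0.8 m/s².
v = v₀ + at → t = (0 − 3.35) / -0.8 = 4.18 s
v² = v₀² + 2aΔx → Δx = (0² − 3.35²)/(2·-0.8) = 7.00 m
Total distance = 21.0 + 7.00 = 28.0 m

28.0 m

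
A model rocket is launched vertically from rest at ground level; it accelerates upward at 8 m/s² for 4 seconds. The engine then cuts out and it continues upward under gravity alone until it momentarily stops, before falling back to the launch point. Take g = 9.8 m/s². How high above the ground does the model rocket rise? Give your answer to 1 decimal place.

Phase 1 (powered ascent): v₀ = 0 m/s, a = 8 m/s².
v = v₀ + at = 0 + (8)(4) = 32.0 m/s
Δx = v₀t + ½at² = 0·4 + 0.5·8·4² = 64.0 m

Phase 2 (coasting upward): v₀ = 32.0 m/s, a = -9.8 m/s².
v = v₀ + at → t = (0 − 32.0) / -9.8 = 3.27 s
v² = v₀² + 2aΔx → Δx = (0² − 32.0²)/(2·-9.8) = 52.2 m
Maximum height = 64.0 + 52.2 = 116 m

116.2 m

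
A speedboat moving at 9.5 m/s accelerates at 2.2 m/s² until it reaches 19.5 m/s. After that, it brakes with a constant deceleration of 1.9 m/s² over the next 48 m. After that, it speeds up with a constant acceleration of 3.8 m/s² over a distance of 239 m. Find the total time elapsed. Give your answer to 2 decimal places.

Phase 1 (accelerating): v₀ = 9.50 m/s, a = 2.2 m/s².
v = v₀ + at → t = (19.5 − 9.50) / 2.2 = 4.55 s
v² = v₀² + 2aΔx → Δx = (19.5² − 9.50²)/(2·2.2) = 65.9 m

Phase 2 (decelerating): v₀ = 19.5 m/s, a = -1.9 m/s².
v² = v₀² + 2aΔx = 19.5² + 2·-1.9·48 = 198 → v = 14.1 m/s
t = (v − v₀)/a = (14.1 − 19.5)/-1.9 = 2.86 s

Phase 3 (accelerating): v₀ = 14.1 m/s, a = 3.8 m/s².
v² = v₀² + 2aΔx = 14.1² + 2·3.8·239 = 2010 → v = 44.9 m/s
t = (v − v₀)/a = (44.9 − 14.1)/3.8 = 8.11 s
Total time = 4.55 + 2.86 + 8.11 = 15.5 s

15.51 s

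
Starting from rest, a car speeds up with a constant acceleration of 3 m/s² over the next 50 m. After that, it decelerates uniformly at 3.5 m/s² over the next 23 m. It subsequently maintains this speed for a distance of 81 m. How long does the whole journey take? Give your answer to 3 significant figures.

14.2 s

Phase 1 (accelerating): v₀ = 0 m/s, a = 3 m/s².
v² = v₀² + 2aΔx = 0² + 2·3·50 = 300 → v = 17.3 m/s
t = (v − v₀)/a = (17.3 − 0)/3 = 5.77 s

Phase 2 (decelerating): v₀ = 17.3 m/s, a = -3.5 m/s².
v² = v₀² + 2aΔx = 17.3² + 2·-3.5·23 = 139 → v = 11.8 m/s
t = (v − v₀)/a = (11.8 − 17.3)/-3.5 = 1.58 s

Phase 3 (constant speed): v₀ = 11.8 m/s, a = 0 m/s².
Constant speed: t = d/v = 81/11.8 = 6.87 s
Total time = 5.77 + 1.58 + 6.87 = 14.2 s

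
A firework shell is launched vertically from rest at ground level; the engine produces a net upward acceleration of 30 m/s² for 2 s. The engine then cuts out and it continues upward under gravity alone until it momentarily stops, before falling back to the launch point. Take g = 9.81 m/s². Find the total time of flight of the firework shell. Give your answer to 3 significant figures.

15.2 s

Phase 1 (powered ascent): v₀ = 0 m/s, a = 30 m/s².
v = v₀ + at = 0 + (30)(2) = 60.0 m/s
Δx = v₀t + ½at² = 0·2 + 0.5·30·2² = 60.0 m

Phase 2 (coasting upward): v₀ = 60.0 m/s, a = -9.81 m/s².
v = v₀ + at → t = (0 − 60.0) / -9.81 = 6.12 s
v² = v₀² + 2aΔx → Δx = (0² − 60.0²)/(2·-9.81) = 183 m

Phase 3 (free fall): v₀ = 0 m/s, a = -9.81 m/s².
Falls 243 m from rest: t = √(2·243/9.81) = 7.05 s; v = g·t = 69.1 m/s.
Total time = 2.00 + 6.12 + 7.05 = 15.2 s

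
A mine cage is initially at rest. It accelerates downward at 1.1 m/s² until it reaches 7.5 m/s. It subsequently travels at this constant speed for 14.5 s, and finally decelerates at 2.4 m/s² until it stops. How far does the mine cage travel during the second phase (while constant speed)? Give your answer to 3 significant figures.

109 m

Phase 1 (accelerating): v₀ = 0 m/s, a = 1.1 m/s².
v = v₀ + at → t = (7.5 − 0) / 1.1 = 6.82 s
v² = v₀² + 2aΔx → Δx = (7.5² − 0²)/(2·1.1) = 25.6 m

Phase 2 (constant speed): v₀ = 7.50 m/s, a = 0 m/s².
v = v₀ + at = 7.50 + (0)(14.5) = 7.50 m/s
Δx = v₀t + ½at² = 7.50·14.5 + 0.5·0·14.5² = 109 m
Distance in phase 2 = 109 m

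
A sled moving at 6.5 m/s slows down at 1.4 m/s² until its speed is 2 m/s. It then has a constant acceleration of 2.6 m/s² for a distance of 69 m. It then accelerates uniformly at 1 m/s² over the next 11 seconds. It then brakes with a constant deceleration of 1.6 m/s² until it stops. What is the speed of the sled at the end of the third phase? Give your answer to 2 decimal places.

30.05 m/s

Phase 1 (decelerating): v₀ = 6.50 m/s, a = -1.4 m/s².
v = v₀ + at → t = (2 − 6.50) / -1.4 = 3.21 s
v² = v₀² + 2aΔx → Δx = (2² − 6.50²)/(2·-1.4) = 13.7 m

Phase 2 (accelerating): v₀ = 2.00 m/s, a = 2.6 m/s².
v² = v₀² + 2aΔx = 2.00² + 2·2.6·69 = 363 → v = 19.0 m/s
t = (v − v₀)/a = (19.0 − 2.00)/2.6 = 6.56 s

Phase 3 (accelerating): v₀ = 19.0 m/s, a = 1 m/s².
v = v₀ + at = 19.0 + (1)(11) = 30.0 m/s
Δx = v₀t + ½at² = 19.0·11 + 0.5·1·11² = 270 m
Speed at end of phase 3 = 30.0 m/s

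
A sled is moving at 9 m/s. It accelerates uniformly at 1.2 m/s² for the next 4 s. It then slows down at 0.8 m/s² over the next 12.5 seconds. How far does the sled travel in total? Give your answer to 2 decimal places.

Phase 1 (accelerating): v₀ = 9.00 m/s, a = 1.2 m/s².
v = v₀ + at = 9.00 + (1.2)(4) = 13.8 m/s
Δx = v₀t + ½at² = 9.00·4 + 0.5·1.2·4² = 45.6 m

Phase 2 (decelerating): v₀ = 13.8 m/s, a = -0.8 m/s².
v = v₀ + at = 13.8 + (-0.8)(12.5) = 3.80 m/s
Δx = v₀t + ½at² = 13.8·12.5 + 0.5·-0.8·12.5² = 110 m
Total distance = 45.6 + 110 = 156 m

155.60 m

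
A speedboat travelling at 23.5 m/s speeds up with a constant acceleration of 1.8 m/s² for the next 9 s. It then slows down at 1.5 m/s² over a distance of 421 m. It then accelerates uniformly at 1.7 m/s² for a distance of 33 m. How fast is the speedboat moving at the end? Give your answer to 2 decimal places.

Phase 1 (accelerating): v₀ = 23.5 m/s, a = 1.8 m/s².
v = v₀ + at = 23.5 + (1.8)(9) = 39.7 m/s
Δx = v₀t + ½at² = 23.5·9 + 0.5·1.8·9² = 284 m

Phase 2 (decelerating): v₀ = 39.7 m/s, a = -1.5 m/s².
v² = v₀² + 2aΔx = 39.7² + 2·-1.5·421 = 313 → v = 17.7 m/s
t = (v − v₀)/a = (17.7 − 39.7)/-1.5 = 14.7 s

Phase 3 (accelerating): v₀ = 17.7 m/s, a = 1.7 m/s².
v² = v₀² + 2aΔx = 17.7² + 2·1.7·33 = 425 → v = 20.6 m/s
t = (v − v₀)/a = (20.6 − 17.7)/1.7 = 1.72 s
Final speed = 20.6 m/s

20.62 m/s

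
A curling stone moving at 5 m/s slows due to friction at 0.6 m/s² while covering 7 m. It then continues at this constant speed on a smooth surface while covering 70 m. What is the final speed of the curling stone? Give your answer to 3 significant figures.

4.07 m/s

Phase 1 (decelerating): v₀ = 5.00 m/s, a = -0.6 m/s².
v² = v₀² + 2aΔx = 5.00² + 2·-0.6·7 = 16.6 → v = 4.07 m/s
t = (v − v₀)/a = (4.07 − 5.00)/-0.6 = 1.54 s

Phase 2 (constant speed): v₀ = 4.07 m/s, a = 0 m/s².
Constant speed: t = d/v = 70/4.07 = 17.2 s
Final speed = 4.07 m/s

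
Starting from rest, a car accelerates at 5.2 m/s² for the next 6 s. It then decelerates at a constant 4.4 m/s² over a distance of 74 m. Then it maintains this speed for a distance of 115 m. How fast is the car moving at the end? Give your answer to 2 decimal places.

17.95 m/s

Phase 1 (accelerating): v₀ = 0 m/s, a = 5.2 m/s².
v = v₀ + at = 0 + (5.2)(6) = 31.2 m/s
Δx = v₀t + ½at² = 0·6 + 0.5·5.2·6² = 93.6 m

Phase 2 (decelerating): v₀ = 31.2 m/s, a = -4.4 m/s².
v² = v₀² + 2aΔx = 31.2² + 2·-4.4·74 = 322 → v = 18.0 m/s
t = (v − v₀)/a = (18.0 − 31.2)/-4.4 = 3.01 s

Phase 3 (constant speed): v₀ = 18.0 m/s, a = 0 m/s².
Constant speed: t = d/v = 115/18.0 = 6.41 s
Final speed = 18.0 m/s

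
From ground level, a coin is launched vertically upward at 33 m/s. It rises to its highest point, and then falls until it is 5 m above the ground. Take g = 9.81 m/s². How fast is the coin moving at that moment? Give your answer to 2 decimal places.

Phase 1 (rising): v₀ = 33.0 m/s, a = -9.81 m/s².
v = v₀ + at → t = (0 − 33.0) / -9.81 = 3.36 s
v² = v₀² + 2aΔx → Δx = (0² − 33.0²)/(2·-9.81) = 55.5 m

Phase 2 (falling): v₀ = 0 m/s, a = -9.81 m/s².
Falls 50.5 m from rest: t = √(2·50.5/9.81) = 3.21 s; v = g·t = 31.5 m/s.
Final speed = 31.5 m/s

31.48 m/s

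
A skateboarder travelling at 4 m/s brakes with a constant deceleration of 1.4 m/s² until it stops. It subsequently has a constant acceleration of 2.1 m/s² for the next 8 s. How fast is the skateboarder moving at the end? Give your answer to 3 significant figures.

Phase 1 (decelerating): v₀ = 4.00 m/s, a = -1.4 m/s².
v = v₀ + at → t = (0 − 4.00) / -1.4 = 2.86 s
v² = v₀² + 2aΔx → Δx = (0² − 4.00²)/(2·-1.4) = 5.71 m

Phase 2 (accelerating): v₀ = 0 m/s, a = 2.1 m/s².
v = v₀ + at = 0 + (2.1)(8) = 16.8 m/s
Δx = v₀t + ½at² = 0·8 + 0.5·2.1·8² = 67.2 m
Final speed = 16.8 m/s

16.8 m/s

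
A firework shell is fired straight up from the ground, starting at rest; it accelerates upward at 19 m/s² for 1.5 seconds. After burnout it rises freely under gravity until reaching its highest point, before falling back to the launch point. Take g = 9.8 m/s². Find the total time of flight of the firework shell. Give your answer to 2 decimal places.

Phase 1 (powered ascent): v₀ = 0 m/s, a = 19 m/s².
v = v₀ + at = 0 + (19)(1.5) = 28.5 m/s
Δx = v₀t + ½at² = 0·1.5 + 0.5·19·1.5² = 21.4 m

Phase 2 (coasting upward): v₀ = 28.5 m/s, a = -9.8 m/s².
v = v₀ + at → t = (0 − 28.5) / -9.8 = 2.91 s
v² = v₀² + 2aΔx → Δx = (0² − 28.5²)/(2·-9.8) = 41.4 m

Phase 3 (free fall): v₀ = 0 m/s, a = -9.8 m/s².
Falls 62.8 m from rest: t = √(2·62.8/9.8) = 3.58 s; v = g·t = 35.1 m/s.
Total time = 1.50 + 2.91 + 3.58 = 7.99 s

7.99 s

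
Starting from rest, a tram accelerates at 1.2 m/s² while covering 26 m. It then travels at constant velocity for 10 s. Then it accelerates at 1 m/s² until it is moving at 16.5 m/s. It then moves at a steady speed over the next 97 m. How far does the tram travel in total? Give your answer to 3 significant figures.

Phase 1 (accelerating): v₀ = 0 m/s, a = 1.2 m/s².
v² = v₀² + 2aΔx = 0² + 2·1.2·26 = 62.4 → v = 7.90 m/s
t = (v − v₀)/a = (7.90 − 0)/1.2 = 6.58 s

Phase 2 (constant speed): v₀ = 7.90 m/s, a = 0 m/s².
v = v₀ + at = 7.90 + (0)(10) = 7.90 m/s
Δx = v₀t + ½at² = 7.90·10 + 0.5·0·10² = 79.0 m

Phase 3 (accelerating): v₀ = 7.90 m/s, a = 1 m/s².
v = v₀ + at → t = (16.5 − 7.90) / 1 = 8.60 s
v² = v₀² + 2aΔx → Δx = (16.5² − 7.90²)/(2·1) = 105 m

Phase 4 (constant speed): v₀ = 16.5 m/s, a = 0 m/s².
Constant speed: t = d/v = 97/16.5 = 5.88 s
Total distance = 26.0 + 79.0 + 105 + 97.0 = 307 m

307 m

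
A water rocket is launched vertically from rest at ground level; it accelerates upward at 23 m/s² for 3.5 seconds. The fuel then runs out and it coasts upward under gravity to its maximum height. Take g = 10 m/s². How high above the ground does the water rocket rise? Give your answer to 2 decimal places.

Phase 1 (powered ascent): v₀ = 0 m/s, a = 23 m/s².
v = v₀ + at = 0 + (23)(3.5) = 80.5 m/s
Δx = v₀t + ½at² = 0·3.5 + 0.5·23·3.5² = 141 m

Phase 2 (coasting upward): v₀ = 80.5 m/s, a = -10 m/s².
v = v₀ + at → t = (0 − 80.5) / -10 = 8.05 s
v² = v₀² + 2aΔx → Δx = (0² − 80.5²)/(2·-10) = 324 m
Maximum height = 141 + 324 = 465 m

464.89 m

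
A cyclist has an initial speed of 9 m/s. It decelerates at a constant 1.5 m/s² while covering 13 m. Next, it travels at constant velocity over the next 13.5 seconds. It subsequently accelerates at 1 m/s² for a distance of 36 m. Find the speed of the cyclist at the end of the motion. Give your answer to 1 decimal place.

Phase 1 (decelerating): v₀ = 9.00 m/s, a = -1.5 m/s².
v² = v₀² + 2aΔx = 9.00² + 2·-1.5·13 = 42.0 → v = 6.48 m/s
t = (v − v₀)/a = (6.48 − 9.00)/-1.5 = 1.68 s

Phase 2 (constant speed): v₀ = 6.48 m/s, a = 0 m/s².
v = v₀ + at = 6.48 + (0)(13.5) = 6.48 m/s
Δx = v₀t + ½at² = 6.48·13.5 + 0.5·0·13.5² = 87.5 m

Phase 3 (accelerating): v₀ = 6.48 m/s, a = 1 m/s².
v² = v₀² + 2aΔx = 6.48² + 2·1·36 = 114 → v = 10.7 m/s
t = (v − v₀)/a = (10.7 − 6.48)/1 = 4.20 s
Final speed = 10.7 m/s

10.7 m/s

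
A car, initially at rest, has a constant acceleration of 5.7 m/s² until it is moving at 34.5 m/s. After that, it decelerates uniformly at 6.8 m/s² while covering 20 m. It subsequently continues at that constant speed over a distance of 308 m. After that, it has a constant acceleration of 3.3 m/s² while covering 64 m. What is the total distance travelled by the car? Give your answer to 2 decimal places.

496.41 m

Phase 1 (accelerating): v₀ = 0 m/s, a = 5.7 m/s².
v = v₀ + at → t = (34.5 − 0) / 5.7 = 6.05 s
v² = v₀² + 2aΔx → Δx = (34.5² − 0²)/(2·5.7) = 104 m

Phase 2 (decelerating): v₀ = 34.5 m/s, a = -6.8 m/s².
v² = v₀² + 2aΔx = 34.5² + 2·-6.8·20 = 918 → v = 30.3 m/s
t = (v − v₀)/a = (30.3 − 34.5)/-6.8 = 0.617 s

Phase 3 (constant speed): v₀ = 30.3 m/s, a = 0 m/s².
Constant speed: t = d/v = 308/30.3 = 10.2 s

Phase 4 (accelerating): v₀ = 30.3 m/s, a = 3.3 m/s².
v² = v₀² + 2aΔx = 30.3² + 2·3.3·64 = 1340 → v = 36.6 m/s
t = (v − v₀)/a = (36.6 − 30.3)/3.3 = 1.91 s
Total distance = 104 + 20.0 + 308 + 64.0 = 496 m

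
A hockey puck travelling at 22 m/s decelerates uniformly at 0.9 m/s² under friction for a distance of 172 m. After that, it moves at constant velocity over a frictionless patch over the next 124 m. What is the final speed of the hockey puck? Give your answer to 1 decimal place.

Phase 1 (decelerating): v₀ = 22.0 m/s, a = -0.9 m/s².
v² = v₀² + 2aΔx = 22.0² + 2·-0.9·172 = 174 → v = 13.2 m/s
t = (v − v₀)/a = (13.2 − 22.0)/-0.9 = 9.77 s

Phase 2 (constant speed): v₀ = 13.2 m/s, a = 0 m/s².
Constant speed: t = d/v = 124/13.2 = 9.39 s
Final speed = 13.2 m/s

13.2 m/s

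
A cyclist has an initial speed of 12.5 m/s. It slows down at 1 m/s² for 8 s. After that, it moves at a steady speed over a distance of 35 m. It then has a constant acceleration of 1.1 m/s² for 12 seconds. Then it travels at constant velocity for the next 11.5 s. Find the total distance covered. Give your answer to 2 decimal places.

Phase 1 (decelerating): v₀ = 12.5 m/s, a = -1 m/s².
v = v₀ + at = 12.5 + (-1)(8) = 4.50 m/s
Δx = v₀t + ½at² = 12.5·8 + 0.5·-1·8² = 68.0 m

Phase 2 (constant speed): v₀ = 4.50 m/s, a = 0 m/s².
Constant speed: t = d/v = 35/4.50 = 7.78 s

Phase 3 (accelerating): v₀ = 4.50 m/s, a = 1.1 m/s².
v = v₀ + at = 4.50 + (1.1)(12) = 17.7 m/s
Δx = v₀t + ½at² = 4.50·12 + 0.5·1.1·12² = 133 m

Phase 4 (constant speed): v₀ = 17.7 m/s, a = 0 m/s².
v = v₀ + at = 17.7 + (0)(11.5) = 17.7 m/s
Δx = v₀t + ½at² = 17.7·11.5 + 0.5·0·11.5² = 204 m
Total distance = 68.0 + 35.0 + 133 + 204 = 440 m

439.75 m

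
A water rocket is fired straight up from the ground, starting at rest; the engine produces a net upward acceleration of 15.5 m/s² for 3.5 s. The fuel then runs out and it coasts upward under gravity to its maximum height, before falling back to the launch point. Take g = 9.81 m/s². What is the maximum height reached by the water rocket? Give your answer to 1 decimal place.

Phase 1 (powered ascent): v₀ = 0 m/s, a = 15.5 m/s².
v = v₀ + at = 0 + (15.5)(3.5) = 54.2 m/s
Δx = v₀t + ½at² = 0·3.5 + 0.5·15.5·3.5² = 94.9 m

Phase 2 (coasting upward): v₀ = 54.2 m/s, a = -9.81 m/s².
v = v₀ + at → t = (0 − 54.2) / -9.81 = 5.53 s
v² = v₀² + 2aΔx → Δx = (0² − 54.2²)/(2·-9.81) = 150 m
Maximum height = 94.9 + 150 = 245 m

244.9 m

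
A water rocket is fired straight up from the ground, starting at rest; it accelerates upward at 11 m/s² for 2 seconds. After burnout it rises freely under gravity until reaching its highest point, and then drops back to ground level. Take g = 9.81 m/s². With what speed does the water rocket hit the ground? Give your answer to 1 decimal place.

30.3 m/s

Phase 1 (powered ascent): v₀ = 0 m/s, a = 11 m/s².
v = v₀ + at = 0 + (11)(2) = 22.0 m/s
Δx = v₀t + ½at² = 0·2 + 0.5·11·2² = 22.0 m

Phase 2 (coasting upward): v₀ = 22.0 m/s, a = -9.81 m/s².
v = v₀ + at → t = (0 − 22.0) / -9.81 = 2.24 s
v² = v₀² + 2aΔx → Δx = (0² − 22.0²)/(2·-9.81) = 24.7 m

Phase 3 (free fall): v₀ = 0 m/s, a = -9.81 m/s².
Falls 46.7 m from rest: t = √(2·46.7/9.81) = 3.08 s; v = g·t = 30.3 m/s.
Impact speed = 30.3 m/s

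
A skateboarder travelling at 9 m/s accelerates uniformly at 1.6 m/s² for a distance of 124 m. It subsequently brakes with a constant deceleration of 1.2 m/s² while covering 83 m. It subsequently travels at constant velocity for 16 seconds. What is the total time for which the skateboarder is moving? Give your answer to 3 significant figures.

28.3 s

Phase 1 (accelerating): v₀ = 9.00 m/s, a = 1.6 m/s².
v² = v₀² + 2aΔx = 9.00² + 2·1.6·124 = 478 → v = 21.9 m/s
t = (v − v₀)/a = (21.9 − 9.00)/1.6 = 8.04 s

Phase 2 (decelerating): v₀ = 21.9 m/s, a = -1.2 m/s².
v² = v₀² + 2aΔx = 21.9² + 2·-1.2·83 = 279 → v = 16.7 m/s
t = (v − v₀)/a = (16.7 − 21.9)/-1.2 = 4.31 s

Phase 3 (constant speed): v₀ = 16.7 m/s, a = 0 m/s².
v = v₀ + at = 16.7 + (0)(16) = 16.7 m/s
Δx = v₀t + ½at² = 16.7·16 + 0.5·0·16² = 267 m
Total time = 8.04 + 4.31 + 16.0 = 28.3 s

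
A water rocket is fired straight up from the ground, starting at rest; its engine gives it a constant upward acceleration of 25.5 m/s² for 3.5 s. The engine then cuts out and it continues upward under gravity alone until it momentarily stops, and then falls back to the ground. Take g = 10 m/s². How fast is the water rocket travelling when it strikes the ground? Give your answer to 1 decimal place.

105.3 m/s

Phase 1 (powered ascent): v₀ = 0 m/s, a = 25.5 m/s².
v = v₀ + at = 0 + (25.5)(3.5) = 89.2 m/s
Δx = v₀t + ½at² = 0·3.5 + 0.5·25.5·3.5² = 156 m

Phase 2 (coasting upward): v₀ = 89.2 m/s, a = -10 m/s².
v = v₀ + at → t = (0 − 89.2) / -10 = 8.93 s
v² = v₀² + 2aΔx → Δx = (0² − 89.2²)/(2·-10) = 398 m

Phase 3 (free fall): v₀ = 0 m/s, a = -10 m/s².
Falls 554 m from rest: t = √(2·554/10) = 10.5 s; v = g·t = 105 m/s.
Impact speed = 105 m/s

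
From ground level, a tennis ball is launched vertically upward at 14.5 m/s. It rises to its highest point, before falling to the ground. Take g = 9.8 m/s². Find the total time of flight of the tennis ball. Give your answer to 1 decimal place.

Phase 1 (rising): v₀ = 14.5 m/s, a = -9.8 m/s².
v = v₀ + at → t = (0 − 14.5) / -9.8 = 1.48 s
v² = v₀² + 2aΔx → Δx = (0² − 14.5²)/(2·-9.8) = 10.7 m

Phase 2 (falling): v₀ = 0 m/s, a = -9.8 m/s².
Falls 10.7 m from rest: t = √(2·10.7/9.8) = 1.48 s; v = g·t = 14.5 m/s.
Total time = 1.48 + 1.48 = 2.96 s

3.0 s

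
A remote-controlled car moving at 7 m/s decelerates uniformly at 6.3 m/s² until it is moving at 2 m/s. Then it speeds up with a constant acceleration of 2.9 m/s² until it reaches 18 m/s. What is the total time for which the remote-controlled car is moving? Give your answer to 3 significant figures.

Phase 1 (decelerating): v₀ = 7.00 m/s, a = -6.3 m/s².
v = v₀ + at → t = (2 − 7.00) / -6.3 = 0.794 s
v² = v₀² + 2aΔx → Δx = (2² − 7.00²)/(2·-6.3) = 3.57 m

Phase 2 (accelerating): v₀ = 2.00 m/s, a = 2.9 m/s².
v = v₀ + at → t = (18 − 2.00) / 2.9 = 5.52 s
v² = v₀² + 2aΔx → Δx = (18² − 2.00²)/(2·2.9) = 55.2 m
Total time = 0.794 + 5.52 = 6.31 s

6.31 s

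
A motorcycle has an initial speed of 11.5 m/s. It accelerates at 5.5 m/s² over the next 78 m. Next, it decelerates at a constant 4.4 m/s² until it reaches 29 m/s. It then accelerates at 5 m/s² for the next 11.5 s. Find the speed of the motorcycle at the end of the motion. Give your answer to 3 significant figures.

Phase 1 (accelerating): v₀ = 11.5 m/s, a = 5.5 m/s².
v² = v₀² + 2aΔx = 11.5² + 2·5.5·78 = 990 → v = 31.5 m/s
t = (v − v₀)/a = (31.5 − 11.5)/5.5 = 3.63 s

Phase 2 (decelerating): v₀ = 31.5 m/s, a = -4.4 m/s².
v = v₀ + at → t = (29 − 31.5) / -4.4 = 0.561 s
v² = v₀² + 2aΔx → Δx = (29² − 31.5²)/(2·-4.4) = 17.0 m

Phase 3 (accelerating): v₀ = 29.0 m/s, a = 5 m/s².
v = v₀ + at = 29.0 + (5)(11.5) = 86.5 m/s
Δx = v₀t + ½at² = 29.0·11.5 + 0.5·5·11.5² = 664 m
Final speed = 86.5 m/s

86.5 m/s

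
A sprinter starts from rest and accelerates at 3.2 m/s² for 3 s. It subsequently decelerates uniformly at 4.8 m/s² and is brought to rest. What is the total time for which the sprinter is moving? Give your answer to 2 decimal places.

5.00 s

Phase 1 (accelerating): v₀ = 0 m/s, a = 3.2 m/s².
v = v₀ + at = 0 + (3.2)(3) = 9.60 m/s
Δx = v₀t + ½at² = 0·3 + 0.5·3.2·3² = 14.4 m

Phase 2 (decelerating): v₀ = 9.60 m/s, a = -4.8 m/s².
v = v₀ + at → t = (0 − 9.60) / -4.8 = 2.00 s
v² = v₀² + 2aΔx → Δx = (0² − 9.60²)/(2·-4.8) = 9.60 m
Total time = 3.00 + 2.00 = 5.00 s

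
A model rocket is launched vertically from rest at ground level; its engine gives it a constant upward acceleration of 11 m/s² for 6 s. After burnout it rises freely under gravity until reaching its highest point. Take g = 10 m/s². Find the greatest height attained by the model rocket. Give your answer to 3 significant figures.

Phase 1 (powered ascent): v₀ = 0 m/s, a = 11 m/s².
v = v₀ + at = 0 + (11)(6) = 66.0 m/s
Δx = v₀t + ½at² = 0·6 + 0.5·11·6² = 198 m

Phase 2 (coasting upward): v₀ = 66.0 m/s, a = -10 m/s².
v = v₀ + at → t = (0 − 66.0) / -10 = 6.60 s
v² = v₀² + 2aΔx → Δx = (0² − 66.0²)/(2·-10) = 218 m
Maximum height = 198 + 218 = 416 m

416 m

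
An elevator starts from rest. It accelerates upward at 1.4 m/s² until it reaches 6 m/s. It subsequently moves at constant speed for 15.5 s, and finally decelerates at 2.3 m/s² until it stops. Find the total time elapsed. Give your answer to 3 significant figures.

Phase 1 (accelerating): v₀ = 0 m/s, a = 1.4 m/s².
v = v₀ + at → t = (6 − 0) / 1.4 = 4.29 s
v² = v₀² + 2aΔx → Δx = (6² − 0²)/(2·1.4) = 12.9 m

Phase 2 (constant speed): v₀ = 6.00 m/s, a = 0 m/s².
v = v₀ + at = 6.00 + (0)(15.5) = 6.00 m/s
Δx = v₀t + ½at² = 6.00·15.5 + 0.5·0·15.5² = 93.0 m

Phase 3 (decelerating): v₀ = 6.00 m/s, a = -2.3 m/s².
v = v₀ + at → t = (0 − 6.00) / -2.3 = 2.61 s
v² = v₀² + 2aΔx → Δx = (0² − 6.00²)/(2·-2.3) = 7.83 m
Total time = 4.29 + 15.5 + 2.61 = 22.4 s

22.4 s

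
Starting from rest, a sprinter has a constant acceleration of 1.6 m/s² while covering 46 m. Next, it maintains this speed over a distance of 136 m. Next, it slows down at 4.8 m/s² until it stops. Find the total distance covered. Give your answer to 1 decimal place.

Phase 1 (accelerating): v₀ = 0 m/s, a = 1.6 m/s².
v² = v₀² + 2aΔx = 0² + 2·1.6·46 = 147 → v = 12.1 m/s
t = (v − v₀)/a = (12.1 − 0)/1.6 = 7.58 s

Phase 2 (constant speed): v₀ = 12.1 m/s, a = 0 m/s².
Constant speed: t = d/v = 136/12.1 = 11.2 s

Phase 3 (decelerating): v₀ = 12.1 m/s, a = -4.8 m/s².
v = v₀ + at → t = (0 − 12.1) / -4.8 = 2.53 s
v² = v₀² + 2aΔx → Δx = (0² − 12.1²)/(2·-4.8) = 15.3 m
Total distance = 46.0 + 136 + 15.3 = 197 m

197.3 m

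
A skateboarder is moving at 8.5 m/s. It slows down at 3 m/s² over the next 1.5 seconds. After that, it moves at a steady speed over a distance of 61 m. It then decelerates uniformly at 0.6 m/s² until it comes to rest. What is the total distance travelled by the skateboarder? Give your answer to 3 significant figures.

Phase 1 (decelerating): v₀ = 8.50 m/s, a = -3 m/s².
v = v₀ + at = 8.50 + (-3)(1.5) = 4.00 m/s
Δx = v₀t + ½at² = 8.50·1.5 + 0.5·-3·1.5² = 9.38 m

Phase 2 (constant speed): v₀ = 4.00 m/s, a = 0 m/s².
Constant speed: t = d/v = 61/4.00 = 15.2 s

Phase 3 (decelerating): v₀ = 4.00 m/s, a = -0.6 m/s².
v = v₀ + at → t = (0 − 4.00) / -0.6 = 6.67 s
v² = v₀² + 2aΔx → Δx = (0² − 4.00²)/(2·-0.6) = 13.3 m
Total distance = 9.38 + 61.0 + 13.3 = 83.7 m

83.7 m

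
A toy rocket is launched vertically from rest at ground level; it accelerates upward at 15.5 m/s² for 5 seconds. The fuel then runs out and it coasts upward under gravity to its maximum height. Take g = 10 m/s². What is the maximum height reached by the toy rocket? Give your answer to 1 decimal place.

494.1 m

Phase 1 (powered ascent): v₀ = 0 m/s, a = 15.5 m/s².
v = v₀ + at = 0 + (15.5)(5) = 77.5 m/s
Δx = v₀t + ½at² = 0·5 + 0.5·15.5·5² = 194 m

Phase 2 (coasting upward): v₀ = 77.5 m/s, a = -10 m/s².
v = v₀ + at → t = (0 − 77.5) / -10 = 7.75 s
v² = v₀² + 2aΔx → Δx = (0² − 77.5²)/(2·-10) = 300 m
Maximum height = 194 + 300 = 494 m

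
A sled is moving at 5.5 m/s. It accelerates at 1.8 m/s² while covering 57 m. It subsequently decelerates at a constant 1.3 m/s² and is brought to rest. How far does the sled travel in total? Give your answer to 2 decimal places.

Phase 1 (accelerating): v₀ = 5.50 m/s, a = 1.8 m/s².
v² = v₀² + 2aΔx = 5.50² + 2·1.8·57 = 235 → v = 15.3 m/s
t = (v − v₀)/a = (15.3 − 5.50)/1.8 = 5.47 s

Phase 2 (decelerating): v₀ = 15.3 m/s, a = -1.3 m/s².
v = v₀ + at → t = (0 − 15.3) / -1.3 = 11.8 s
v² = v₀² + 2aΔx → Δx = (0² − 15.3²)/(2·-1.3) = 90.6 m
Total distance = 57.0 + 90.6 = 148 m

147.56 m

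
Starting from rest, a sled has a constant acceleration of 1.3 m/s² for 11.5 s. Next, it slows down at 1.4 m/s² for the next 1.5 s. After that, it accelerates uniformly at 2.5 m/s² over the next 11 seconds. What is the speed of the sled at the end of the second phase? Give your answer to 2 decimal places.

12.85 m/s

Phase 1 (accelerating): v₀ = 0 m/s, a = 1.3 m/s².
v = v₀ + at = 0 + (1.3)(11.5) = 15.0 m/s
Δx = v₀t + ½at² = 0·11.5 + 0.5·1.3·11.5² = 86.0 m

Phase 2 (decelerating): v₀ = 15.0 m/s, a = -1.4 m/s².
v = v₀ + at = 15.0 + (-1.4)(1.5) = 12.9 m/s
Δx = v₀t + ½at² = 15.0·1.5 + 0.5·-1.4·1.5² = 20.9 m
Speed at end of phase 2 = 12.9 m/s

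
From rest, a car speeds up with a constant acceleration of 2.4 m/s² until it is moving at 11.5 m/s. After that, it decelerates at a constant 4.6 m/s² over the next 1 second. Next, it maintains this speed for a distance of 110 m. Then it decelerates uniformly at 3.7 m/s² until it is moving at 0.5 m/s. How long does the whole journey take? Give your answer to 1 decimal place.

Phase 1 (accelerating): v₀ = 0 m/s, a = 2.4 m/s².
v = v₀ + at → t = (11.5 − 0) / 2.4 = 4.79 s
v² = v₀² + 2aΔx → Δx = (11.5² − 0²)/(2·2.4) = 27.6 m

Phase 2 (decelerating): v₀ = 11.5 m/s, a = -4.6 m/s².
v = v₀ + at = 11.5 + (-4.6)(1) = 6.90 m/s
Δx = v₀t + ½at² = 11.5·1 + 0.5·-4.6·1² = 9.20 m

Phase 3 (constant speed): v₀ = 6.90 m/s, a = 0 m/s².
Constant speed: t = d/v = 110/6.90 = 15.9 s

Phase 4 (decelerating): v₀ = 6.90 m/s, a = -3.7 m/s².
v = v₀ + at → t = (0.5 − 6.90) / -3.7 = 1.73 s
v² = v₀² + 2aΔx → Δx = (0.5² − 6.90²)/(2·-3.7) = 6.40 m
Total time = 4.79 + 1.00 + 15.9 + 1.73 = 23.5 s

23.5 s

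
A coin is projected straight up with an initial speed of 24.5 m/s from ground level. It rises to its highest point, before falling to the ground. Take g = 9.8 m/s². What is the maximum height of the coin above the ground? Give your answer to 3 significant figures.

Phase 1 (rising): v₀ = 24.5 m/s, a = -9.8 m/s².
v = v₀ + at → t = (0 − 24.5) / -9.8 = 2.50 s
v² = v₀² + 2aΔx → Δx = (0² − 24.5²)/(2·-9.8) = 30.6 m
Maximum height = 30.6 m

30.6 m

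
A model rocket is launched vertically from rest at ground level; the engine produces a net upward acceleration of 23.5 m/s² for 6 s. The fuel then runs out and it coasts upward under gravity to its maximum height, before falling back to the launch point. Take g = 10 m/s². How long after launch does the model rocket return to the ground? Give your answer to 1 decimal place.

Phase 1 (powered ascent): v₀ = 0 m/s, a = 23.5 m/s².
v = v₀ + at = 0 + (23.5)(6) = 141 m/s
Δx = v₀t + ½at² = 0·6 + 0.5·23.5·6² = 423 m

Phase 2 (coasting upward): v₀ = 141 m/s, a = -10 m/s².
v = v₀ + at → t = (0 − 141) / -10 = 14.1 s
v² = v₀² + 2aΔx → Δx = (0² − 141²)/(2·-10) = 994 m

Phase 3 (free fall): v₀ = 0 m/s, a = -10 m/s².
Falls 1420 m from rest: t = √(2·1420/10) = 16.8 s; v = g·t = 168 m/s.
Total time = 6.00 + 14.1 + 16.8 = 36.9 s

36.9 s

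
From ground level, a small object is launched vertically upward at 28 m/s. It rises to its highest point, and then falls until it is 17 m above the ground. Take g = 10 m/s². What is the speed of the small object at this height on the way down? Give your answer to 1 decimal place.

Phase 1 (rising): v₀ = 28.0 m/s, a = -10 m/s².
v = v₀ + at → t = (0 − 28.0) / -10 = 2.80 s
v² = v₀² + 2aΔx → Δx = (0² − 28.0²)/(2·-10) = 39.2 m

Phase 2 (falling): v₀ = 0 m/s, a = -10 m/s².
Falls 22.2 m from rest: t = √(2·22.2/10) = 2.11 s; v = g·t = 21.1 m/s.
Final speed = 21.1 m/s

21.1 m/s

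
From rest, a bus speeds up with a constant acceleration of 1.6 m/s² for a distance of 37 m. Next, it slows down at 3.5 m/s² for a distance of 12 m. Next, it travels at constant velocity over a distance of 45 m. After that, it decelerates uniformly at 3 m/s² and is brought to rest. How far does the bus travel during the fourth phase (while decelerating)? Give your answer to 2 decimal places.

5.73 m

Phase 1 (accelerating): v₀ = 0 m/s, a = 1.6 m/s².
v² = v₀² + 2aΔx = 0² + 2·1.6·37 = 118 → v = 10.9 m/s
t = (v − v₀)/a = (10.9 − 0)/1.6 = 6.80 s

Phase 2 (decelerating): v₀ = 10.9 m/s, a = -3.5 m/s².
v² = v₀² + 2aΔx = 10.9² + 2·-3.5·12 = 34.4 → v = 5.87 m/s
t = (v − v₀)/a = (5.87 − 10.9)/-3.5 = 1.43 s

Phase 3 (constant speed): v₀ = 5.87 m/s, a = 0 m/s².
Constant speed: t = d/v = 45/5.87 = 7.67 s

Phase 4 (decelerating): v₀ = 5.87 m/s, a = -3 m/s².
v = v₀ + at → t = (0 − 5.87) / -3 = 1.96 s
v² = v₀² + 2aΔx → Δx = (0² − 5.87²)/(2·-3) = 5.73 m
Distance in phase 4 = 5.73 m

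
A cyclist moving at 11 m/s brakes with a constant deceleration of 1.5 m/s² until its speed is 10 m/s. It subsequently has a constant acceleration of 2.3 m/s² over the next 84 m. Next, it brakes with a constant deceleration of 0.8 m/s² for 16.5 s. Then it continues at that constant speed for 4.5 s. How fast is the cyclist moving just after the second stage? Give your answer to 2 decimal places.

22.05 m/s

Phase 1 (decelerating): v₀ = 11.0 m/s, a = -1.5 m/s².
v = v₀ + at → t = (10 − 11.0) / -1.5 = 0.667 s
v² = v₀² + 2aΔx → Δx = (10² − 11.0²)/(2·-1.5) = 7.00 m

Phase 2 (accelerating): v₀ = 10.0 m/s, a = 2.3 m/s².
v² = v₀² + 2aΔx = 10.0² + 2·2.3·84 = 486 → v = 22.1 m/s
t = (v − v₀)/a = (22.1 − 10.0)/2.3 = 5.24 s
Speed at end of phase 2 = 22.1 m/s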